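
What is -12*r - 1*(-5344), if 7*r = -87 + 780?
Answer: 4156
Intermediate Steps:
r = 99 (r = (-87 + 780)/7 = (⅐)*693 = 99)
-12*r - 1*(-5344) = -12*99 - 1*(-5344) = -1188 + 5344 = 4156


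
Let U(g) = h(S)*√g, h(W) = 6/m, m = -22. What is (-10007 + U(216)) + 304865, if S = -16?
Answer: 294858 - 18*√6/11 ≈ 2.9485e+5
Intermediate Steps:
h(W) = -3/11 (h(W) = 6/(-22) = 6*(-1/22) = -3/11)
U(g) = -3*√g/11
(-10007 + U(216)) + 304865 = (-10007 - 18*√6/11) + 304865 = 294858 - 18*√6/11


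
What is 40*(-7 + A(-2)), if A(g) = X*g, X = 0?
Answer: -280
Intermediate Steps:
A(g) = 0 (A(g) = 0*g = 0)
40*(-7 + A(-2)) = 40*(-7 + 0) = 40*(-7) = -280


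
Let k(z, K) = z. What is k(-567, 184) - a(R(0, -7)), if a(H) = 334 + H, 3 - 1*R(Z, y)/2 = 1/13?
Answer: -11789/13 ≈ -906.85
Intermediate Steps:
R(Z, y) = 76/13 (R(Z, y) = 6 - 2/13 = 76/13)
k(-567, 184) - a(R(0, -7)) = -567 - (334 + 76/13) = -567 - 1*4418/13 = -567 - 4418/13 = -11789/13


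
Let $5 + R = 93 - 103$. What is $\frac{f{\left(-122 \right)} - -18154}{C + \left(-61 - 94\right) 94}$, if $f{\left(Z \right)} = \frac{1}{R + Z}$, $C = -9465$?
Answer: $- \frac{2487097}{3292795} \approx -0.75531$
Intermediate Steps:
$R = -15$ ($R = -5 + \left(93 - 103\right) = -5 - 10 = -15$)
$f{\left(Z \right)} = \frac{1}{-15 + Z}$
$\frac{f{\left(-122 \right)} - -18154}{C + \left(-61 - 94\right) 94} = \frac{\frac{1}{-15 - 122} - -18154}{-9465 + \left(-61 - 94\right) 94} = \frac{\frac{1}{-137} + 18154}{-9465 - 14570} = \frac{- \frac{1}{137} + 18154}{-9465 - 14570} = \frac{2487097}{137 \left(-24035\right)} = \frac{2487097}{137} \left(- \frac{1}{24035}\right) = - \frac{2487097}{3292795}$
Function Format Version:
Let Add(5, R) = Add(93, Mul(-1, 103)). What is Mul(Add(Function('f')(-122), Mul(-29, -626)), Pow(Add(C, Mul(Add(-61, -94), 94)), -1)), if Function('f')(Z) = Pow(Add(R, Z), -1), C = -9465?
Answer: Rational(-2487097, 3292795) ≈ -0.75531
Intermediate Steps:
R = -15 (R = Add(-5, Add(93, Mul(-1, 103))) = Add(-5, Add(93, -103)) = Add(-5, -10) = -15)
Function('f')(Z) = Pow(Add(-15, Z), -1)
Mul(Add(Function('f')(-122), Mul(-29, -626)), Pow(Add(C, Mul(Add(-61, -94), 94)), -1)) = Mul(Add(Pow(Add(-15, -122), -1), Mul(-29, -626)), Pow(Add(-9465, Mul(Add(-61, -94), 94)), -1)) = Mul(Add(Pow(-137, -1), 18154), Pow(Add(-9465, Mul(-155, 94)), -1)) = Mul(Add(Rational(-1, 137), 18154), Pow(Add(-9465, -14570), -1)) = Mul(Rational(2487097, 137), Pow(-24035, -1)) = Mul(Rational(2487097, 137), Rational(-1, 24035)) = Rational(-2487097, 3292795)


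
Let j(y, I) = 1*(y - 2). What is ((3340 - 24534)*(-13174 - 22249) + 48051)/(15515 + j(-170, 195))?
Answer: 750803113/15343 ≈ 48935.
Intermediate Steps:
j(y, I) = -2 + y (j(y, I) = 1*(-2 + y) = -2 + y)
((3340 - 24534)*(-13174 - 22249) + 48051)/(15515 + j(-170, 195)) = ((3340 - 24534)*(-13174 - 22249) + 48051)/(15515 + (-2 - 170)) = (-21194*(-35423) + 48051)/(15515 - 172) = (750755062 + 48051)/15343 = 750803113*(1/15343) = 750803113/15343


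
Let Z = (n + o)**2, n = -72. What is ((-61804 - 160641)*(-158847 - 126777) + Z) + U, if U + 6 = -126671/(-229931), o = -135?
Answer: 14608820948943584/229931 ≈ 6.3536e+10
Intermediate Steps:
Z = 42849 (Z = (-72 - 135)**2 = (-207)**2 = 42849)
U = -1252915/229931 (U = -6 - 126671/(-229931) = -6 - 126671*(-1/229931) = -6 + 126671/229931 = -1252915/229931 ≈ -5.4491)
((-61804 - 160641)*(-158847 - 126777) + Z) + U = ((-61804 - 160641)*(-158847 - 126777) + 42849) - 1252915/229931 = (-222445*(-285624) + 42849) - 1252915/229931 = (63535630680 + 42849) - 1252915/229931 = 63535673529 - 1252915/229931 = 14608820948943584/229931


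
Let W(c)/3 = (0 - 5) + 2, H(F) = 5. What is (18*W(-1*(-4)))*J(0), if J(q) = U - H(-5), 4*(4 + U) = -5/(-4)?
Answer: 11259/8 ≈ 1407.4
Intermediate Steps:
U = -59/16 (U = -4 + (-5/(-4))/4 = -4 + (-5*(-¼))/4 = -4 + (¼)*(5/4) = -4 + 5/16 = -59/16 ≈ -3.6875)
J(q) = -139/16 (J(q) = -59/16 - 1*5 = -59/16 - 5 = -139/16)
W(c) = -9 (W(c) = 3*((0 - 5) + 2) = 3*(-5 + 2) = 3*(-3) = -9)
(18*W(-1*(-4)))*J(0) = (18*(-9))*(-139/16) = -162*(-139/16) = 11259/8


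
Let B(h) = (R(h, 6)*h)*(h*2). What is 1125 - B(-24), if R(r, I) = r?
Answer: 28773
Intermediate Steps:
B(h) = 2*h**3 (B(h) = (h*h)*(h*2) = h**2*(2*h) = 2*h**3)
1125 - B(-24) = 1125 - 2*(-24)**3 = 1125 - 2*(-13824) = 1125 - 1*(-27648) = 1125 + 27648 = 28773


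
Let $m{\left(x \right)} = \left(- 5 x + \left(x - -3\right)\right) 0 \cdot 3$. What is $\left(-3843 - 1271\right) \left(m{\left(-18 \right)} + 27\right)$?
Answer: $-138078$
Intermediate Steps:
$m{\left(x \right)} = 0$ ($m{\left(x \right)} = \left(- 5 x + \left(x + 3\right)\right) 0 \cdot 3 = \left(- 5 x + \left(3 + x\right)\right) 0 \cdot 3 = \left(3 - 4 x\right) 0 \cdot 3 = 0 \cdot 3 = 0$)
$\left(-3843 - 1271\right) \left(m{\left(-18 \right)} + 27\right) = \left(-3843 - 1271\right) \left(0 + 27\right) = \left(-5114\right) 27 = -138078$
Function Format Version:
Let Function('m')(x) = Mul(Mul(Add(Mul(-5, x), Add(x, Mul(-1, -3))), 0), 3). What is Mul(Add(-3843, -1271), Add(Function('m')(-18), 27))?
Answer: -138078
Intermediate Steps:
Function('m')(x) = 0 (Function('m')(x) = Mul(Mul(Add(Mul(-5, x), Add(x, 3)), 0), 3) = Mul(Mul(Add(Mul(-5, x), Add(3, x)), 0), 3) = Mul(Mul(Add(3, Mul(-4, x)), 0), 3) = Mul(0, 3) = 0)
Mul(Add(-3843, -1271), Add(Function('m')(-18), 27)) = Mul(Add(-3843, -1271), Add(0, 27)) = Mul(-5114, 27) = -138078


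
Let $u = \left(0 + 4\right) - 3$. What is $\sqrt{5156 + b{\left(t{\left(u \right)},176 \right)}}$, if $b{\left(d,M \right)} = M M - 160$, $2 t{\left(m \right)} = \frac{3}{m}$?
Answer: $46 \sqrt{17} \approx 189.66$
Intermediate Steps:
$u = 1$ ($u = 4 - 3 = 1$)
$t{\left(m \right)} = \frac{3}{2 m}$ ($t{\left(m \right)} = \frac{3 \frac{1}{m}}{2} = \frac{3}{2 m}$)
$b{\left(d,M \right)} = -160 + M^{2}$ ($b{\left(d,M \right)} = M^{2} - 160 = -160 + M^{2}$)
$\sqrt{5156 + b{\left(t{\left(u \right)},176 \right)}} = \sqrt{5156 - \left(160 - 176^{2}\right)} = \sqrt{5156 + \left(-160 + 30976\right)} = \sqrt{5156 + 30816} = \sqrt{35972} = 46 \sqrt{17}$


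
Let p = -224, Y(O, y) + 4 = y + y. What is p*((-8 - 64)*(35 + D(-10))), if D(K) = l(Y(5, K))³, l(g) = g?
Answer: -222388992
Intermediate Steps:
Y(O, y) = -4 + 2*y (Y(O, y) = -4 + (y + y) = -4 + 2*y)
D(K) = (-4 + 2*K)³
p*((-8 - 64)*(35 + D(-10))) = -224*(-8 - 64)*(35 + 8*(-2 - 10)³) = -(-16128)*(35 + 8*(-12)³) = -(-16128)*(35 + 8*(-1728)) = -(-16128)*(35 - 13824) = -(-16128)*(-13789) = -224*992808 = -222388992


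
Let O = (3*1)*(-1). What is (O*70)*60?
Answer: -12600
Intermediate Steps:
O = -3 (O = 3*(-1) = -3)
(O*70)*60 = -3*70*60 = -210*60 = -12600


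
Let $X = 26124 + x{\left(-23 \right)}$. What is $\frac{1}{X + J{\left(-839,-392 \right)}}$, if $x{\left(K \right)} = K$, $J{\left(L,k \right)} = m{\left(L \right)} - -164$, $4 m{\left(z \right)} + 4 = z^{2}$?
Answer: $\frac{4}{808977} \approx 4.9445 \cdot 10^{-6}$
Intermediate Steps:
$m{\left(z \right)} = -1 + \frac{z^{2}}{4}$
$J{\left(L,k \right)} = 163 + \frac{L^{2}}{4}$ ($J{\left(L,k \right)} = \left(-1 + \frac{L^{2}}{4}\right) - -164 = \left(-1 + \frac{L^{2}}{4}\right) + 164 = 163 + \frac{L^{2}}{4}$)
$X = 26101$ ($X = 26124 - 23 = 26101$)
$\frac{1}{X + J{\left(-839,-392 \right)}} = \frac{1}{26101 + \left(163 + \frac{\left(-839\right)^{2}}{4}\right)} = \frac{1}{26101 + \left(163 + \frac{1}{4} \cdot 703921\right)} = \frac{1}{26101 + \left(163 + \frac{703921}{4}\right)} = \frac{1}{26101 + \frac{704573}{4}} = \frac{1}{\frac{808977}{4}} = \frac{4}{808977}$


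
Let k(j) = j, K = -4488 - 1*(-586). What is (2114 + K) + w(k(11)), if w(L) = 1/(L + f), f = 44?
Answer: -98339/55 ≈ -1788.0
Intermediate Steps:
K = -3902 (K = -4488 + 586 = -3902)
w(L) = 1/(44 + L) (w(L) = 1/(L + 44) = 1/(44 + L))
(2114 + K) + w(k(11)) = (2114 - 3902) + 1/(44 + 11) = -1788 + 1/55 = -98339/55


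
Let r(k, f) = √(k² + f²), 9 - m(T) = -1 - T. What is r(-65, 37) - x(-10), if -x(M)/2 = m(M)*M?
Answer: √5594 ≈ 74.793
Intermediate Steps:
m(T) = 10 + T (m(T) = 9 - (-1 - T) = 9 + (1 + T) = 10 + T)
r(k, f) = √(f² + k²)
x(M) = -2*M*(10 + M) (x(M) = -2*(10 + M)*M = -2*M*(10 + M))
r(-65, 37) - x(-10) = √(37² + (-65)²) - (-2)*(-10)*(10 - 10) = √(1369 + 4225) - (-2)*(-10)*0 = √5594 - 1*0 = √5594 + 0 = √5594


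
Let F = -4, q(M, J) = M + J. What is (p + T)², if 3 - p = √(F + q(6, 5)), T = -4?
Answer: (1 + √7)² ≈ 13.292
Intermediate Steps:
q(M, J) = J + M
p = 3 - √7 (p = 3 - √(-4 + (5 + 6)) = 3 - √(-4 + 11) = 3 - √7 ≈ 0.35425)
(p + T)² = ((3 - √7) - 4)² = (-1 - √7)²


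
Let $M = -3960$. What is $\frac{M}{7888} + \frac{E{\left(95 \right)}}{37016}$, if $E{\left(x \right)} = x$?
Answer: $- \frac{9114625}{18248888} \approx -0.49946$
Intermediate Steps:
$\frac{M}{7888} + \frac{E{\left(95 \right)}}{37016} = - \frac{3960}{7888} + \frac{95}{37016} = \left(-3960\right) \frac{1}{7888} + 95 \cdot \frac{1}{37016} = - \frac{495}{986} + \frac{95}{37016} = - \frac{9114625}{18248888}$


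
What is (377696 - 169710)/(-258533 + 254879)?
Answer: -103993/1827 ≈ -56.920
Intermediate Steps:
(377696 - 169710)/(-258533 + 254879) = 207986/(-3654) = 207986*(-1/3654) = -103993/1827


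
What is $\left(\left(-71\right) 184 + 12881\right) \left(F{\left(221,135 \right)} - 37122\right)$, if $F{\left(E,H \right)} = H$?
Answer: $6768621$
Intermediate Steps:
$\left(\left(-71\right) 184 + 12881\right) \left(F{\left(221,135 \right)} - 37122\right) = \left(\left(-71\right) 184 + 12881\right) \left(135 - 37122\right) = \left(-13064 + 12881\right) \left(-36987\right) = \left(-183\right) \left(-36987\right) = 6768621$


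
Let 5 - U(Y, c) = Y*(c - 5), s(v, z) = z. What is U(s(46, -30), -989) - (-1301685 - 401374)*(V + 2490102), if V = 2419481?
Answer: 8361309484582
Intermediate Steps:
U(Y, c) = 5 - Y*(-5 + c) (U(Y, c) = 5 - Y*(c - 5) = 5 - Y*(-5 + c))
U(s(46, -30), -989) - (-1301685 - 401374)*(V + 2490102) = (5 + 5*(-30) - 1*(-30)*(-989)) - (-1301685 - 401374)*(2419481 + 2490102) = (5 - 150 - 29670) - (-1703059)*4909583 = -29815 - 1*(-8361309514397) = -29815 + 8361309514397 = 8361309484582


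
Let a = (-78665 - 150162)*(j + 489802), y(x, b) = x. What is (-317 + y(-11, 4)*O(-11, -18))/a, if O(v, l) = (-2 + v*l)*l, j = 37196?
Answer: -38491/120591371346 ≈ -3.1919e-7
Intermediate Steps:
O(v, l) = l*(-2 + l*v) (O(v, l) = (-2 + l*v)*l = l*(-2 + l*v))
a = -120591371346 (a = (-78665 - 150162)*(37196 + 489802) = -228827*526998 = -120591371346)
(-317 + y(-11, 4)*O(-11, -18))/a = (-317 - (-198)*(-2 - 18*(-11)))/(-120591371346) = (-317 - (-198)*(-2 + 198))*(-1/120591371346) = (-317 - (-198)*196)*(-1/120591371346) = (-317 - 11*(-3528))*(-1/120591371346) = (-317 + 38808)*(-1/120591371346) = 38491*(-1/120591371346) = -38491/120591371346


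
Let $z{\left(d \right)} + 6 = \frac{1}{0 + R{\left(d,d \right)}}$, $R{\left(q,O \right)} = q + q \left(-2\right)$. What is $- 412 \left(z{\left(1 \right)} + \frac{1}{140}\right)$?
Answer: $\frac{100837}{35} \approx 2881.1$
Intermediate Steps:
$R{\left(q,O \right)} = - q$ ($R{\left(q,O \right)} = q - 2 q = - q$)
$z{\left(d \right)} = -6 - \frac{1}{d}$ ($z{\left(d \right)} = -6 + \frac{1}{0 - d} = -6 + \frac{1}{\left(-1\right) d} = -6 - \frac{1}{d}$)
$- 412 \left(z{\left(1 \right)} + \frac{1}{140}\right) = - 412 \left(\left(-6 - 1^{-1}\right) + \frac{1}{140}\right) = - 412 \left(\left(-6 - 1\right) + \frac{1}{140}\right) = - 412 \left(-7 + \frac{1}{140}\right) = \left(-412\right) \left(- \frac{979}{140}\right) = \frac{100837}{35}$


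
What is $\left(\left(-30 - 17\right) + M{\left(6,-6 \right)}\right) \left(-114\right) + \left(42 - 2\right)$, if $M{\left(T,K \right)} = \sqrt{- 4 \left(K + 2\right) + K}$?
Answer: $5398 - 114 \sqrt{10} \approx 5037.5$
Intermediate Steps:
$M{\left(T,K \right)} = \sqrt{-8 - 3 K}$ ($M{\left(T,K \right)} = \sqrt{- 4 \left(2 + K\right) + K} = \sqrt{\left(-8 - 4 K\right) + K} = \sqrt{-8 - 3 K}$)
$\left(\left(-30 - 17\right) + M{\left(6,-6 \right)}\right) \left(-114\right) + \left(42 - 2\right) = \left(\left(-30 - 17\right) + \sqrt{-8 - -18}\right) \left(-114\right) + \left(42 - 2\right) = \left(-47 + \sqrt{-8 + 18}\right) \left(-114\right) + \left(42 - 2\right) = \left(-47 + \sqrt{10}\right) \left(-114\right) + 40 = \left(5358 - 114 \sqrt{10}\right) + 40 = 5398 - 114 \sqrt{10}$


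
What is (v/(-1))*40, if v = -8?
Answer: 320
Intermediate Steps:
(v/(-1))*40 = (-8/(-1))*40 = -1*(-8)*40 = 8*40 = 320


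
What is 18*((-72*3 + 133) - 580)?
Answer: -11934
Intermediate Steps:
18*((-72*3 + 133) - 580) = 18*((-216 + 133) - 580) = 18*(-83 - 580) = 18*(-663) = -11934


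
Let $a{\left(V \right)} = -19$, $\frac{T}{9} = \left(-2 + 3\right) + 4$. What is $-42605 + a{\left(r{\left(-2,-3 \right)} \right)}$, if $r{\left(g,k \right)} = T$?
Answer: $-42624$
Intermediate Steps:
$T = 45$ ($T = 9 \left(\left(-2 + 3\right) + 4\right) = 9 \left(1 + 4\right) = 9 \cdot 5 = 45$)
$r{\left(g,k \right)} = 45$
$-42605 + a{\left(r{\left(-2,-3 \right)} \right)} = -42605 - 19 = -42624$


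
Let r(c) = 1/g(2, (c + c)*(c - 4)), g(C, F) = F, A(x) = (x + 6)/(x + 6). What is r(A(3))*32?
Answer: -16/3 ≈ -5.3333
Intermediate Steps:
A(x) = 1 (A(x) = (6 + x)/(6 + x) = 1)
r(c) = 1/(2*c*(-4 + c)) (r(c) = 1/((c + c)*(c - 4)) = 1/((2*c)*(-4 + c)) = 1/(2*c*(-4 + c)))
r(A(3))*32 = ((½)/(1*(-4 + 1)))*32 = ((½)*1/(-3))*32 = ((½)*1*(-⅓))*32 = -⅙*32 = -16/3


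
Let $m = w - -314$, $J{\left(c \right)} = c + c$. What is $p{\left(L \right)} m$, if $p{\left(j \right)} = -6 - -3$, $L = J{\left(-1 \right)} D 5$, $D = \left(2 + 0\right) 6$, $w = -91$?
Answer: $-669$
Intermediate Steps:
$J{\left(c \right)} = 2 c$
$D = 12$ ($D = 2 \cdot 6 = 12$)
$L = -120$ ($L = 2 \left(-1\right) 12 \cdot 5 = \left(-2\right) 12 \cdot 5 = \left(-24\right) 5 = -120$)
$p{\left(j \right)} = -3$ ($p{\left(j \right)} = -6 + 3 = -3$)
$m = 223$ ($m = -91 - -314 = -91 + 314 = 223$)
$p{\left(L \right)} m = \left(-3\right) 223 = -669$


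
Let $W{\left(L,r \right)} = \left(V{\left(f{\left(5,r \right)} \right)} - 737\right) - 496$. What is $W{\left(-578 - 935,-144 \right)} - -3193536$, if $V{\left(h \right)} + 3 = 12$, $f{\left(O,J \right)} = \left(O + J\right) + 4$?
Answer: $3192312$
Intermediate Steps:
$f{\left(O,J \right)} = 4 + J + O$ ($f{\left(O,J \right)} = \left(J + O\right) + 4 = 4 + J + O$)
$V{\left(h \right)} = 9$ ($V{\left(h \right)} = -3 + 12 = 9$)
$W{\left(L,r \right)} = -1224$ ($W{\left(L,r \right)} = \left(9 - 737\right) - 496 = -728 - 496 = -1224$)
$W{\left(-578 - 935,-144 \right)} - -3193536 = -1224 - -3193536 = -1224 + 3193536 = 3192312$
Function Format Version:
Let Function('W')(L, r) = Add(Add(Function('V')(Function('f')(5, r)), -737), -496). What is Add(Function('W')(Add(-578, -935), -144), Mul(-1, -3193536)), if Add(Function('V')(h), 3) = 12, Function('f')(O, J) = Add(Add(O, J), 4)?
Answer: 3192312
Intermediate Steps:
Function('f')(O, J) = Add(4, J, O) (Function('f')(O, J) = Add(Add(J, O), 4) = Add(4, J, O))
Function('V')(h) = 9 (Function('V')(h) = Add(-3, 12) = 9)
Function('W')(L, r) = -1224 (Function('W')(L, r) = Add(Add(9, -737), -496) = Add(-728, -496) = -1224)
Add(Function('W')(Add(-578, -935), -144), Mul(-1, -3193536)) = Add(-1224, Mul(-1, -3193536)) = Add(-1224, 3193536) = 3192312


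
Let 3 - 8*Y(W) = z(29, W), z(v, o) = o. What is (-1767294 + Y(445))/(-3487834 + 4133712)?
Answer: -7069397/2583512 ≈ -2.7364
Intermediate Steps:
Y(W) = 3/8 - W/8
(-1767294 + Y(445))/(-3487834 + 4133712) = (-1767294 + (3/8 - ⅛*445))/(-3487834 + 4133712) = (-1767294 + (3/8 - 445/8))/645878 = (-1767294 - 221/4)*(1/645878) = -7069397/4*1/645878 = -7069397/2583512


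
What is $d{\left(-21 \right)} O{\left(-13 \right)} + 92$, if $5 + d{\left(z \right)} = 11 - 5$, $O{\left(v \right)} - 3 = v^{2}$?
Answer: $264$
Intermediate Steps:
$O{\left(v \right)} = 3 + v^{2}$
$d{\left(z \right)} = 1$ ($d{\left(z \right)} = -5 + \left(11 - 5\right) = -5 + 6 = 1$)
$d{\left(-21 \right)} O{\left(-13 \right)} + 92 = 1 \left(3 + \left(-13\right)^{2}\right) + 92 = 1 \left(3 + 169\right) + 92 = 1 \cdot 172 + 92 = 172 + 92 = 264$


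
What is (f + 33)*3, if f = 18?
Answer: 153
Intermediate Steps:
(f + 33)*3 = (18 + 33)*3 = 51*3 = 153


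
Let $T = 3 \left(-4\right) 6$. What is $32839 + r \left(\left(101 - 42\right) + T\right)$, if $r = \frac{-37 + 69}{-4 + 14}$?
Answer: $\frac{163987}{5} \approx 32797.0$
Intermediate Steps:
$T = -72$ ($T = \left(-12\right) 6 = -72$)
$r = \frac{16}{5}$ ($r = \frac{32}{10} = 32 \cdot \frac{1}{10} = \frac{16}{5} \approx 3.2$)
$32839 + r \left(\left(101 - 42\right) + T\right) = 32839 + \frac{16 \left(\left(101 - 42\right) - 72\right)}{5} = 32839 + \frac{16 \left(59 - 72\right)}{5} = 32839 + \frac{16}{5} \left(-13\right) = 32839 - \frac{208}{5} = \frac{163987}{5}$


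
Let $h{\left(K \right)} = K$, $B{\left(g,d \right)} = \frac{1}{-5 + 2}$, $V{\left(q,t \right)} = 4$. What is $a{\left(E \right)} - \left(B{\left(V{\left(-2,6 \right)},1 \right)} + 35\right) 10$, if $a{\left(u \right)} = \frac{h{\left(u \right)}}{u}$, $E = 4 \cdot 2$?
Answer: $- \frac{1037}{3} \approx -345.67$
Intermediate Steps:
$E = 8$
$B{\left(g,d \right)} = - \frac{1}{3}$ ($B{\left(g,d \right)} = \frac{1}{-3} = - \frac{1}{3}$)
$a{\left(u \right)} = 1$ ($a{\left(u \right)} = \frac{u}{u} = 1$)
$a{\left(E \right)} - \left(B{\left(V{\left(-2,6 \right)},1 \right)} + 35\right) 10 = 1 - \left(- \frac{1}{3} + 35\right) 10 = 1 - \frac{104}{3} \cdot 10 = 1 - \frac{1040}{3} = - \frac{1037}{3}$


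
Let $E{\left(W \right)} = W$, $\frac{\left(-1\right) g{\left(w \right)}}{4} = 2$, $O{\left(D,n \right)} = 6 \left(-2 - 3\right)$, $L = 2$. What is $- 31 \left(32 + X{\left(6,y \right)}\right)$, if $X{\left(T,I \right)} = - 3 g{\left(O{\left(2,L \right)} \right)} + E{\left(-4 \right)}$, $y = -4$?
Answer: $-1612$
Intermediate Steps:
$O{\left(D,n \right)} = -30$ ($O{\left(D,n \right)} = 6 \left(-5\right) = -30$)
$g{\left(w \right)} = -8$ ($g{\left(w \right)} = \left(-4\right) 2 = -8$)
$X{\left(T,I \right)} = 20$ ($X{\left(T,I \right)} = \left(-3\right) \left(-8\right) - 4 = 24 - 4 = 20$)
$- 31 \left(32 + X{\left(6,y \right)}\right) = - 31 \left(32 + 20\right) = \left(-31\right) 52 = -1612$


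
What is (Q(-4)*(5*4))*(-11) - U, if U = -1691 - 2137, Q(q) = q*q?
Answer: 308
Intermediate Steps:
Q(q) = q²
U = -3828
(Q(-4)*(5*4))*(-11) - U = ((-4)²*(5*4))*(-11) - 1*(-3828) = (16*20)*(-11) + 3828 = 320*(-11) + 3828 = -3520 + 3828 = 308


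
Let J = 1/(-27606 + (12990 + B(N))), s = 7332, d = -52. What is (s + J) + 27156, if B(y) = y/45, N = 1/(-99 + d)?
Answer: 3425200579053/99315721 ≈ 34488.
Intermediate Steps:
N = -1/151 (N = 1/(-99 - 52) = 1/(-151) = -1/151 ≈ -0.0066225)
B(y) = y/45 (B(y) = y*(1/45) = y/45)
J = -6795/99315721 (J = 1/(-27606 + (12990 + (1/45)*(-1/151))) = 1/(-27606 + (12990 - 1/6795)) = 1/(-27606 + 88267049/6795) = 1/(-99315721/6795) = -6795/99315721 ≈ -6.8418e-5)
(s + J) + 27156 = (7332 - 6795/99315721) + 27156 = 728182859577/99315721 + 27156 = 3425200579053/99315721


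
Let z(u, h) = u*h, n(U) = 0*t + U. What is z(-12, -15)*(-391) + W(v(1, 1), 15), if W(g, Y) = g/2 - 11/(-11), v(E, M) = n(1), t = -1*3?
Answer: -140757/2 ≈ -70379.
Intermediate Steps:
t = -3
n(U) = U (n(U) = 0*(-3) + U = 0 + U = U)
v(E, M) = 1
z(u, h) = h*u
W(g, Y) = 1 + g/2 (W(g, Y) = g*(½) - 11*(-1/11) = g/2 + 1 = 1 + g/2)
z(-12, -15)*(-391) + W(v(1, 1), 15) = -15*(-12)*(-391) + (1 + (½)*1) = 180*(-391) + (1 + ½) = -70380 + 3/2 = -140757/2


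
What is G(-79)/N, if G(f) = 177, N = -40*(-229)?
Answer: 177/9160 ≈ 0.019323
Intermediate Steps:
N = 9160
G(-79)/N = 177/9160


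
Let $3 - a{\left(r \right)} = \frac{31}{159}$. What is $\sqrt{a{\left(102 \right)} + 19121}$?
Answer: $\frac{\sqrt{483468915}}{159} \approx 138.29$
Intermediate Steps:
$a{\left(r \right)} = \frac{446}{159}$ ($a{\left(r \right)} = 3 - \frac{31}{159} = \frac{446}{159}$)
$\sqrt{a{\left(102 \right)} + 19121} = \sqrt{\frac{446}{159} + 19121} = \sqrt{\frac{3040685}{159}} = \frac{\sqrt{483468915}}{159}$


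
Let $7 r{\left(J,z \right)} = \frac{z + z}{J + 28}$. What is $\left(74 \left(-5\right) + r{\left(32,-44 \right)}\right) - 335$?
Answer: $- \frac{74047}{105} \approx -705.21$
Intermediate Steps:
$r{\left(J,z \right)} = \frac{2 z}{7 \left(28 + J\right)}$ ($r{\left(J,z \right)} = \frac{\left(z + z\right) \frac{1}{J + 28}}{7} = \frac{2 z \frac{1}{28 + J}}{7} = \frac{2 z}{7 \left(28 + J\right)}$)
$\left(74 \left(-5\right) + r{\left(32,-44 \right)}\right) - 335 = \left(74 \left(-5\right) + \frac{2}{7} \left(-44\right) \frac{1}{28 + 32}\right) - 335 = \left(-370 + \frac{2}{7} \left(-44\right) \frac{1}{60}\right) - 335 = \left(-370 - \frac{22}{105}\right) - 335 = - \frac{38872}{105} - 335 = - \frac{74047}{105}$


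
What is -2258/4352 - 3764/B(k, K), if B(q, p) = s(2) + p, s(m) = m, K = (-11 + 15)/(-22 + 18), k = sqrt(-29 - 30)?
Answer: -8191593/2176 ≈ -3764.5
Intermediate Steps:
k = I*sqrt(59) (k = sqrt(-59) = I*sqrt(59) ≈ 7.6811*I)
K = -1 (K = 4/(-4) = 4*(-1/4) = -1)
B(q, p) = 2 + p
-2258/4352 - 3764/B(k, K) = -2258/4352 - 3764/(2 - 1) = -2258*1/4352 - 3764/1 = -1129/2176 - 3764*1 = -1129/2176 - 3764 = -8191593/2176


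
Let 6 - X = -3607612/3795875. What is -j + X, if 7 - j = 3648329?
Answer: 13848600654612/3795875 ≈ 3.6483e+6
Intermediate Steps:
j = -3648322 (j = 7 - 1*3648329 = 7 - 3648329 = -3648322)
X = 26382862/3795875 (X = 6 - (-3607612)/3795875 = 6 - 1*(-3607612/3795875) = 6 + 3607612/3795875 = 26382862/3795875 ≈ 6.9504)
-j + X = -1*(-3648322) + 26382862/3795875 = 3648322 + 26382862/3795875 = 13848600654612/3795875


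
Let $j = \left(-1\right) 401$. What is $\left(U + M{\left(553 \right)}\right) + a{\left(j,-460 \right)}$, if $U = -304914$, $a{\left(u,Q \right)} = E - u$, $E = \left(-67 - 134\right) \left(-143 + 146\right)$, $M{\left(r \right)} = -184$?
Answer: $-305300$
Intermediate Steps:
$E = -603$ ($E = \left(-201\right) 3 = -603$)
$j = -401$
$a{\left(u,Q \right)} = -603 - u$
$\left(U + M{\left(553 \right)}\right) + a{\left(j,-460 \right)} = \left(-304914 - 184\right) - 202 = -305098 + \left(-603 + 401\right) = -305098 - 202 = -305300$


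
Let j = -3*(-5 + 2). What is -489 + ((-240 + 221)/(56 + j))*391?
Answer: -39214/65 ≈ -603.29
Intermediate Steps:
j = 9 (j = -3*(-3) = 9)
-489 + ((-240 + 221)/(56 + j))*391 = -489 + ((-240 + 221)/(56 + 9))*391 = -489 - 19/65*391 = -489 - 7429/65 = -39214/65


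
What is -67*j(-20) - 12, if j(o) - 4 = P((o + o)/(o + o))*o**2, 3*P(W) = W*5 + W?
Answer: -53880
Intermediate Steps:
P(W) = 2*W (P(W) = (W*5 + W)/3 = (5*W + W)/3 = (6*W)/3 = 2*W)
j(o) = 4 + 2*o**2 (j(o) = 4 + (2*((o + o)/(o + o)))*o**2 = 4 + (2*((2*o)/((2*o))))*o**2 = 4 + (2*((2*o)*(1/(2*o))))*o**2 = 4 + (2*1)*o**2 = 4 + 2*o**2)
-67*j(-20) - 12 = -67*(4 + 2*(-20)**2) - 12 = -67*(4 + 2*400) - 12 = -67*(4 + 800) - 12 = -67*804 - 12 = -53868 - 12 = -53880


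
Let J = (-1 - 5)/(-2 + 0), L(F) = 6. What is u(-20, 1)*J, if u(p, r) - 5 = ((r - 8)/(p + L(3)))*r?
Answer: 33/2 ≈ 16.500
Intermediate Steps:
J = 3 (J = -6/(-2) = -6*(-½) = 3)
u(p, r) = 5 + r*(-8 + r)/(6 + p) (u(p, r) = 5 + ((r - 8)/(p + 6))*r = 5 + ((-8 + r)/(6 + p))*r = 5 + r*(-8 + r)/(6 + p))
u(-20, 1)*J = ((30 + 1² - 8*1 + 5*(-20))/(6 - 20))*3 = ((30 + 1 - 8 - 100)/(-14))*3 = -1/14*(-77)*3 = (11/2)*3 = 33/2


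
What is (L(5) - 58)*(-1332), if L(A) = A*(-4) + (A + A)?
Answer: 90576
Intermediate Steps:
L(A) = -2*A (L(A) = -4*A + 2*A = -2*A)
(L(5) - 58)*(-1332) = (-2*5 - 58)*(-1332) = (-10 - 58)*(-1332) = -68*(-1332) = 90576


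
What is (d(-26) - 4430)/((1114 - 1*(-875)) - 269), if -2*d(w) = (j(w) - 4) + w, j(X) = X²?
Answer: -4753/1720 ≈ -2.7634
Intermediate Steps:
d(w) = 2 - w/2 - w²/2 (d(w) = -((w² - 4) + w)/2 = -((-4 + w²) + w)/2 = -(-4 + w + w²)/2 = 2 - w/2 - w²/2)
(d(-26) - 4430)/((1114 - 1*(-875)) - 269) = ((2 - ½*(-26) - ½*(-26)²) - 4430)/((1114 - 1*(-875)) - 269) = ((2 + 13 - ½*676) - 4430)/((1114 + 875) - 269) = ((2 + 13 - 338) - 4430)/(1989 - 269) = (-323 - 4430)/1720 = -4753*1/1720 = -4753/1720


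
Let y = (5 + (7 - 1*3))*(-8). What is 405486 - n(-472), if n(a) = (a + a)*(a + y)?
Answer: -108050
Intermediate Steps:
y = -72 (y = (5 + (7 - 3))*(-8) = (5 + 4)*(-8) = 9*(-8) = -72)
n(a) = 2*a*(-72 + a) (n(a) = (a + a)*(a - 72) = (2*a)*(-72 + a) = 2*a*(-72 + a))
405486 - n(-472) = 405486 - 2*(-472)*(-72 - 472) = 405486 - 2*(-472)*(-544) = 405486 - 1*513536 = 405486 - 513536 = -108050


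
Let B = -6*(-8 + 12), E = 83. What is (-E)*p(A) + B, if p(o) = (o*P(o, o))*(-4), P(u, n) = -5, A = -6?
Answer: 9936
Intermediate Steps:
B = -24 (B = -6*4 = -24)
p(o) = 20*o (p(o) = (o*(-5))*(-4) = -5*o*(-4) = 20*o)
(-E)*p(A) + B = (-1*83)*(20*(-6)) - 24 = -83*(-120) - 24 = 9960 - 24 = 9936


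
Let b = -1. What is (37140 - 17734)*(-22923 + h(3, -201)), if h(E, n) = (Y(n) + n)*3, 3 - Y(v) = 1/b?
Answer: -456312684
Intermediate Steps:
Y(v) = 4 (Y(v) = 3 - 1/(-1) = 3 - 1*(-1) = 3 + 1 = 4)
h(E, n) = 12 + 3*n (h(E, n) = (4 + n)*3 = 12 + 3*n)
(37140 - 17734)*(-22923 + h(3, -201)) = (37140 - 17734)*(-22923 + (12 + 3*(-201))) = 19406*(-22923 + (12 - 603)) = 19406*(-22923 - 591) = 19406*(-23514) = -456312684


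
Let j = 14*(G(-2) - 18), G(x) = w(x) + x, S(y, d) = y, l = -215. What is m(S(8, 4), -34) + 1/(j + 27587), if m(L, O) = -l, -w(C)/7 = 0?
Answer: 5871006/27307 ≈ 215.00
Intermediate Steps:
w(C) = 0 (w(C) = -7*0 = 0)
G(x) = x (G(x) = 0 + x = x)
m(L, O) = 215 (m(L, O) = -1*(-215) = 215)
j = -280 (j = 14*(-2 - 18) = 14*(-20) = -280)
m(S(8, 4), -34) + 1/(j + 27587) = 215 + 1/(-280 + 27587) = 215 + 1/27307 = 5871006/27307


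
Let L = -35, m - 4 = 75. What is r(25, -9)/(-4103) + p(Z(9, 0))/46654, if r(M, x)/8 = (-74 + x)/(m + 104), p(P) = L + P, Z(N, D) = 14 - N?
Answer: 4226393/17515054623 ≈ 0.00024130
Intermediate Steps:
m = 79 (m = 4 + 75 = 79)
p(P) = -35 + P
r(M, x) = -592/183 + 8*x/183 (r(M, x) = 8*((-74 + x)/(79 + 104)) = 8*((-74 + x)/183) = 8*((-74 + x)*(1/183)) = 8*(-74/183 + x/183) = -592/183 + 8*x/183)
r(25, -9)/(-4103) + p(Z(9, 0))/46654 = (-592/183 + (8/183)*(-9))/(-4103) + (-35 + (14 - 1*9))/46654 = (-592/183 - 24/61)*(-1/4103) + (-35 + (14 - 9))*(1/46654) = -664/183*(-1/4103) + (-35 + 5)*(1/46654) = 664/750849 - 30*1/46654 = 664/750849 - 15/23327 = 4226393/17515054623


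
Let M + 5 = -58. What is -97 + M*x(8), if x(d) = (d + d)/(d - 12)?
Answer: 155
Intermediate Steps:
M = -63 (M = -5 - 58 = -63)
x(d) = 2*d/(-12 + d) (x(d) = (2*d)/(-12 + d) = 2*d/(-12 + d))
-97 + M*x(8) = -97 - 126*8/(-12 + 8) = -97 - 126*8/(-4) = -97 - 126*8*(-1)/4 = -97 - 63*(-4) = -97 + 252 = 155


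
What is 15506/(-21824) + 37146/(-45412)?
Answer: -189354097/123883936 ≈ -1.5285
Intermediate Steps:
15506/(-21824) + 37146/(-45412) = 15506*(-1/21824) + 37146*(-1/45412) = -7753/10912 - 18573/22706 = -189354097/123883936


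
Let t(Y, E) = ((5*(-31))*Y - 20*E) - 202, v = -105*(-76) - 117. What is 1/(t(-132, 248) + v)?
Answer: 1/23161 ≈ 4.3176e-5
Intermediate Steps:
v = 7863 (v = 7980 - 117 = 7863)
t(Y, E) = -202 - 155*Y - 20*E (t(Y, E) = (-155*Y - 20*E) - 202 = -202 - 155*Y - 20*E)
1/(t(-132, 248) + v) = 1/((-202 - 155*(-132) - 20*248) + 7863) = 1/((-202 + 20460 - 4960) + 7863) = 1/(15298 + 7863) = 1/23161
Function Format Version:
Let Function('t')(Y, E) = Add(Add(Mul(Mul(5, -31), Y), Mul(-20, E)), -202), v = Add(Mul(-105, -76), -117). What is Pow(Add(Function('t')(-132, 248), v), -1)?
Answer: Rational(1, 23161) ≈ 4.3176e-5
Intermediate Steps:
v = 7863 (v = Add(7980, -117) = 7863)
Function('t')(Y, E) = Add(-202, Mul(-155, Y), Mul(-20, E)) (Function('t')(Y, E) = Add(Add(Mul(-155, Y), Mul(-20, E)), -202) = Add(-202, Mul(-155, Y), Mul(-20, E)))
Pow(Add(Function('t')(-132, 248), v), -1) = Pow(Add(Add(-202, Mul(-155, -132), Mul(-20, 248)), 7863), -1) = Pow(Add(Add(-202, 20460, -4960), 7863), -1) = Pow(Add(15298, 7863), -1) = Pow(23161, -1) = Rational(1, 23161)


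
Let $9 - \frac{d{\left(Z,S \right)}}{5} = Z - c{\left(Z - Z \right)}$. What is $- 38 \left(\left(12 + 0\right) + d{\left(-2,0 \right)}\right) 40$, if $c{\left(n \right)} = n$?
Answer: $-101840$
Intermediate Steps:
$d{\left(Z,S \right)} = 45 - 5 Z$ ($d{\left(Z,S \right)} = 45 - 5 \left(Z - \left(Z - Z\right)\right) = 45 - 5 \left(Z - 0\right) = 45 - 5 \left(Z + 0\right) = 45 - 5 Z$)
$- 38 \left(\left(12 + 0\right) + d{\left(-2,0 \right)}\right) 40 = - 38 \left(\left(12 + 0\right) + \left(45 - -10\right)\right) 40 = - 38 \left(12 + \left(45 + 10\right)\right) 40 = - 38 \left(12 + 55\right) 40 = \left(-38\right) 67 \cdot 40 = \left(-2546\right) 40 = -101840$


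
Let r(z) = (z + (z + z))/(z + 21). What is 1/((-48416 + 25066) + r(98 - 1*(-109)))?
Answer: -76/1774393 ≈ -4.2832e-5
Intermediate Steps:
r(z) = 3*z/(21 + z) (r(z) = (z + 2*z)/(21 + z) = (3*z)/(21 + z) = 3*z/(21 + z))
1/((-48416 + 25066) + r(98 - 1*(-109))) = 1/((-48416 + 25066) + 3*(98 - 1*(-109))/(21 + (98 - 1*(-109)))) = 1/(-23350 + 3*(98 + 109)/(21 + (98 + 109))) = 1/(-23350 + 3*207/(21 + 207)) = 1/(-23350 + 3*207/228) = 1/(-23350 + 3*207*(1/228)) = 1/(-23350 + 207/76) = 1/(-1774393/76) = -76/1774393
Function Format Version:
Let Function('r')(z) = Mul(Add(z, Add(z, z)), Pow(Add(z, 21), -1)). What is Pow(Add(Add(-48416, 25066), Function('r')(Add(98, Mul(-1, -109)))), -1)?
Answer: Rational(-76, 1774393) ≈ -4.2832e-5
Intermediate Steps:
Function('r')(z) = Mul(3, z, Pow(Add(21, z), -1)) (Function('r')(z) = Mul(Add(z, Mul(2, z)), Pow(Add(21, z), -1)) = Mul(Mul(3, z), Pow(Add(21, z), -1)) = Mul(3, z, Pow(Add(21, z), -1)))
Pow(Add(Add(-48416, 25066), Function('r')(Add(98, Mul(-1, -109)))), -1) = Pow(Add(Add(-48416, 25066), Mul(3, Add(98, Mul(-1, -109)), Pow(Add(21, Add(98, Mul(-1, -109))), -1))), -1) = Pow(Add(-23350, Mul(3, Add(98, 109), Pow(Add(21, Add(98, 109)), -1))), -1) = Pow(Add(-23350, Mul(3, 207, Pow(Add(21, 207), -1))), -1) = Pow(Add(-23350, Mul(3, 207, Pow(228, -1))), -1) = Pow(Add(-23350, Mul(3, 207, Rational(1, 228))), -1) = Pow(Add(-23350, Rational(207, 76)), -1) = Pow(Rational(-1774393, 76), -1) = Rational(-76, 1774393)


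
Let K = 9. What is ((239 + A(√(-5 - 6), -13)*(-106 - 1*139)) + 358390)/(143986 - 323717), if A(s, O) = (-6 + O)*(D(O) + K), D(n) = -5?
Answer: -377249/179731 ≈ -2.0990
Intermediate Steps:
A(s, O) = -24 + 4*O (A(s, O) = (-6 + O)*(-5 + 9) = (-6 + O)*4 = -24 + 4*O)
((239 + A(√(-5 - 6), -13)*(-106 - 1*139)) + 358390)/(143986 - 323717) = ((239 + (-24 + 4*(-13))*(-106 - 1*139)) + 358390)/(143986 - 323717) = ((239 + (-24 - 52)*(-106 - 139)) + 358390)/(-179731) = ((239 - 76*(-245)) + 358390)*(-1/179731) = ((239 + 18620) + 358390)*(-1/179731) = (18859 + 358390)*(-1/179731) = 377249*(-1/179731) = -377249/179731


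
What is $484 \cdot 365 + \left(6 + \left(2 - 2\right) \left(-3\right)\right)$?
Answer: $176666$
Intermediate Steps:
$484 \cdot 365 + \left(6 + \left(2 - 2\right) \left(-3\right)\right) = 176660 + \left(6 + \left(2 - 2\right) \left(-3\right)\right) = 176660 + \left(6 + 0 \left(-3\right)\right) = 176660 + \left(6 + 0\right) = 176660 + 6 = 176666$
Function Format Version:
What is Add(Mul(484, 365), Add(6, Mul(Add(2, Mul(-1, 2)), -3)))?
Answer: 176666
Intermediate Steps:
Add(Mul(484, 365), Add(6, Mul(Add(2, Mul(-1, 2)), -3))) = Add(176660, Add(6, Mul(Add(2, -2), -3))) = Add(176660, Add(6, Mul(0, -3))) = Add(176660, Add(6, 0)) = Add(176660, 6) = 176666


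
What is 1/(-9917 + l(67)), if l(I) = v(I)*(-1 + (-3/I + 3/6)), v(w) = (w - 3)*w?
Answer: -1/12253 ≈ -8.1613e-5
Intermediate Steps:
v(w) = w*(-3 + w) (v(w) = (-3 + w)*w = w*(-3 + w))
l(I) = I*(-3 + I)*(-½ - 3/I) (l(I) = (I*(-3 + I))*(-1 + (-3/I + 3/6)) = (I*(-3 + I))*(-1 + (-3/I + 3*(⅙))) = (I*(-3 + I))*(-1 + (-3/I + ½)) = (I*(-3 + I))*(-1 + (½ - 3/I)) = (I*(-3 + I))*(-½ - 3/I) = I*(-3 + I)*(-½ - 3/I))
1/(-9917 + l(67)) = 1/(-9917 - (-3 + 67)*(6 + 67)/2) = 1/(-9917 - ½*64*73) = 1/(-9917 - 2336) = 1/(-12253) = -1/12253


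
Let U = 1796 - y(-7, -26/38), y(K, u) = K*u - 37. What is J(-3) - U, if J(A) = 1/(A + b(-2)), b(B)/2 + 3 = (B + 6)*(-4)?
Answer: -1424195/779 ≈ -1828.2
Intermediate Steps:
b(B) = -54 - 8*B (b(B) = -6 + 2*((B + 6)*(-4)) = -6 + 2*((6 + B)*(-4)) = -6 + 2*(-24 - 4*B) = -6 + (-48 - 8*B) = -54 - 8*B)
y(K, u) = -37 + K*u
U = 34736/19 (U = 1796 - (-37 - (-182)/38) = 1796 - (-37 - 7*(-13/19)) = 1796 - (-37 + 91/19) = 1796 - 1*(-612/19) = 1796 + 612/19 = 34736/19 ≈ 1828.2)
J(A) = 1/(-38 + A) (J(A) = 1/(A + (-54 - 8*(-2))) = 1/(A + (-54 + 16)) = 1/(A - 38) = 1/(-38 + A))
J(-3) - U = 1/(-38 - 3) - 1*34736/19 = 1/(-41) - 34736/19 = -1/41 - 34736/19 = -1424195/779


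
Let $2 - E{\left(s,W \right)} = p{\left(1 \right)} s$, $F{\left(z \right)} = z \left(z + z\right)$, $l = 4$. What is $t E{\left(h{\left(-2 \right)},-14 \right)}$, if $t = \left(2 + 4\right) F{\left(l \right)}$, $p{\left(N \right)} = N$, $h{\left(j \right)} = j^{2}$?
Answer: $-384$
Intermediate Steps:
$F{\left(z \right)} = 2 z^{2}$ ($F{\left(z \right)} = z 2 z = 2 z^{2}$)
$E{\left(s,W \right)} = 2 - s$ ($E{\left(s,W \right)} = 2 - 1 s = 2 - s$)
$t = 192$ ($t = \left(2 + 4\right) 2 \cdot 4^{2} = 6 \cdot 2 \cdot 16 = 6 \cdot 32 = 192$)
$t E{\left(h{\left(-2 \right)},-14 \right)} = 192 \left(2 - \left(-2\right)^{2}\right) = 192 \left(2 - 4\right) = 192 \left(-2\right) = -384$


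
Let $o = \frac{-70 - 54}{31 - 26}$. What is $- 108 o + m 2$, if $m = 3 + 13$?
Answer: $\frac{13552}{5} \approx 2710.4$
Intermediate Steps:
$m = 16$
$o = - \frac{124}{5} \approx -24.8$
$- 108 o + m 2 = \left(-108\right) \left(- \frac{124}{5}\right) + 16 \cdot 2 = \frac{13392}{5} + 32 = \frac{13552}{5}$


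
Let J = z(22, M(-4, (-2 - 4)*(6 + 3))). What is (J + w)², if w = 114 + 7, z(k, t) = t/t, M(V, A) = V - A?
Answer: 14884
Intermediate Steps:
z(k, t) = 1
w = 121
J = 1
(J + w)² = (1 + 121)² = 122² = 14884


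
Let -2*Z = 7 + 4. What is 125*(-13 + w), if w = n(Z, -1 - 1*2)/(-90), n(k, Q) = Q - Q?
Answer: -1625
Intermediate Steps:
Z = -11/2 (Z = -(7 + 4)/2 = -½*11 = -11/2 ≈ -5.5000)
n(k, Q) = 0
w = 0 (w = 0/(-90) = 0*(-1/90) = 0)
125*(-13 + w) = 125*(-13 + 0) = 125*(-13) = -1625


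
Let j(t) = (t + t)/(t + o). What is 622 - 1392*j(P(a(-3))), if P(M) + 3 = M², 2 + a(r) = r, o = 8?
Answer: -7098/5 ≈ -1419.6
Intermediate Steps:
a(r) = -2 + r
P(M) = -3 + M²
j(t) = 2*t/(8 + t) (j(t) = (t + t)/(t + 8) = (2*t)/(8 + t) = 2*t/(8 + t))
622 - 1392*j(P(a(-3))) = 622 - 2784*(-3 + (-2 - 3)²)/(8 + (-3 + (-2 - 3)²)) = 622 - 2784*(-3 + (-5)²)/(8 + (-3 + (-5)²)) = 622 - 2784*(-3 + 25)/(8 + (-3 + 25)) = 622 - 2784*22/(8 + 22) = 622 - 2784*22/30 = 622 - 1392*22/15 = 622 - 10208/5 = -7098/5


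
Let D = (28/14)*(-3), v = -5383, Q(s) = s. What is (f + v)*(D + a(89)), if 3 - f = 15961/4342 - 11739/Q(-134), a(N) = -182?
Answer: 149617175144/145457 ≈ 1.0286e+6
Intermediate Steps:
f = -12841007/145457 (f = 3 - (15961/4342 - 11739/(-134)) = 3 - (15961*(1/4342) - 11739*(-1/134)) = 3 - (15961/4342 + 11739/134) = 3 - 1*13277378/145457 = 3 - 13277378/145457 = -12841007/145457 ≈ -88.280)
D = -6 (D = ((1/14)*28)*(-3) = 2*(-3) = -6)
(f + v)*(D + a(89)) = (-12841007/145457 - 5383)*(-6 - 182) = -795836038/145457*(-188) = 149617175144/145457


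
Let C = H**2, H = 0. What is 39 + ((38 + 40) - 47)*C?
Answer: 39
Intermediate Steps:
C = 0 (C = 0**2 = 0)
39 + ((38 + 40) - 47)*C = 39 + ((38 + 40) - 47)*0 = 39 + (78 - 47)*0 = 39 + 31*0 = 39 + 0 = 39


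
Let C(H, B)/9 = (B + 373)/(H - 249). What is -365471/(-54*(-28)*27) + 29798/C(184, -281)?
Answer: -2204816413/938952 ≈ -2348.2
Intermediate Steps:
C(H, B) = 9*(373 + B)/(-249 + H) (C(H, B) = 9*((B + 373)/(H - 249)) = 9*((373 + B)/(-249 + H)) = 9*(373 + B)/(-249 + H))
-365471/(-54*(-28)*27) + 29798/C(184, -281) = -365471/(-54*(-28)*27) + 29798/((9*(373 - 281)/(-249 + 184))) = -365471/(1512*27) + 29798/((9*92/(-65))) = -365471/40824 + 29798/((9*(-1/65)*92)) = -365471*1/40824 + 29798/(-828/65) = -365471/40824 + 29798*(-65/828) = -365471/40824 - 968435/414 = -2204816413/938952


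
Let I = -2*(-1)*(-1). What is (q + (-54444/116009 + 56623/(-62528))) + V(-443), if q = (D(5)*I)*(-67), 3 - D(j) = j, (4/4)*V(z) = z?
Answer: -5167432496711/7253810752 ≈ -712.38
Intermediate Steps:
V(z) = z
D(j) = 3 - j
I = -2 (I = 2*(-1) = -2)
q = -268 (q = ((3 - 1*5)*(-2))*(-67) = ((3 - 5)*(-2))*(-67) = -2*(-2)*(-67) = 4*(-67) = -268)
(q + (-54444/116009 + 56623/(-62528))) + V(-443) = (-268 + (-54444/116009 + 56623/(-62528))) - 443 = (-268 + (-54444*1/116009 + 56623*(-1/62528))) - 443 = (-268 + (-54444/116009 - 56623/62528)) - 443 = (-268 - 9973052039/7253810752) - 443 = -1953994333575/7253810752 - 443 = -5167432496711/7253810752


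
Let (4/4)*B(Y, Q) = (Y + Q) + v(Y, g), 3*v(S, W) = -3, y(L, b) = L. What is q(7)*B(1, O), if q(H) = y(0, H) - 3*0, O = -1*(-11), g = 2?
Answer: 0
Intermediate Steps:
O = 11
v(S, W) = -1 (v(S, W) = (1/3)*(-3) = -1)
B(Y, Q) = -1 + Q + Y (B(Y, Q) = (Y + Q) - 1 = (Q + Y) - 1 = -1 + Q + Y)
q(H) = 0 (q(H) = 0 - 3*0 = 0 + 0 = 0)
q(7)*B(1, O) = 0*(-1 + 11 + 1) = 0*11 = 0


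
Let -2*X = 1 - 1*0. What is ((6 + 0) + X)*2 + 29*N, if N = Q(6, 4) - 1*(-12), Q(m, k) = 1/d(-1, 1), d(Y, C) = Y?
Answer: 330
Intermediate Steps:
X = -1/2 (X = -(1 - 1*0)/2 = -(1 + 0)/2 = -1/2*1 = -1/2 ≈ -0.50000)
Q(m, k) = -1 (Q(m, k) = 1/(-1) = -1)
N = 11 (N = -1 - 1*(-12) = -1 + 12 = 11)
((6 + 0) + X)*2 + 29*N = ((6 + 0) - 1/2)*2 + 29*11 = (6 - 1/2)*2 + 319 = (11/2)*2 + 319 = 11 + 319 = 330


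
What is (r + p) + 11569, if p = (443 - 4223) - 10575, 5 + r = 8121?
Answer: 5330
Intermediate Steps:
r = 8116 (r = -5 + 8121 = 8116)
p = -14355 (p = -3780 - 10575 = -14355)
(r + p) + 11569 = (8116 - 14355) + 11569 = -6239 + 11569 = 5330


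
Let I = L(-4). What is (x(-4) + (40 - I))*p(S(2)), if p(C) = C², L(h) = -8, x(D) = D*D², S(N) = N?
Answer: -64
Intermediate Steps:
x(D) = D³
I = -8
(x(-4) + (40 - I))*p(S(2)) = ((-4)³ + (40 - 1*(-8)))*2² = (-64 + (40 + 8))*4 = (-64 + 48)*4 = -16*4 = -64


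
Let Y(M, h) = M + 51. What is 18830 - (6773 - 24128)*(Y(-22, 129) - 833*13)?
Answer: -187415170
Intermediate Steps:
Y(M, h) = 51 + M
18830 - (6773 - 24128)*(Y(-22, 129) - 833*13) = 18830 - (6773 - 24128)*((51 - 22) - 833*13) = 18830 - (-17355)*(29 - 10829) = 18830 - (-17355)*(-10800) = 18830 - 1*187434000 = 18830 - 187434000 = -187415170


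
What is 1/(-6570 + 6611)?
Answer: 1/41 ≈ 0.024390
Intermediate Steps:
1/(-6570 + 6611) = 1/41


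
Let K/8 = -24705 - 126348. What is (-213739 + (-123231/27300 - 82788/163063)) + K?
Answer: -2110317155457551/1483873300 ≈ -1.4222e+6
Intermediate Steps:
K = -1208424 (K = 8*(-24705 - 126348) = 8*(-151053) = -1208424)
(-213739 + (-123231/27300 - 82788/163063)) + K = (-213739 + (-123231/27300 - 82788/163063)) - 1208424 = (-213739 + (-123231*1/27300 - 82788*1/163063)) - 1208424 = (-213739 + (-41077/9100 - 82788/163063)) - 1208424 = (-213739 - 7451509651/1483873300) - 1208424 = -317169046778351/1483873300 - 1208424 = -2110317155457551/1483873300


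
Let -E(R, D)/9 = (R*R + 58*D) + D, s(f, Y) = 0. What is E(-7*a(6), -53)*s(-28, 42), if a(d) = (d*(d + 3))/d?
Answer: 0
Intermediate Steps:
a(d) = 3 + d (a(d) = (d*(3 + d))/d = 3 + d)
E(R, D) = -531*D - 9*R**2 (E(R, D) = -9*((R*R + 58*D) + D) = -9*((R**2 + 58*D) + D) = -9*(R**2 + 59*D) = -531*D - 9*R**2)
E(-7*a(6), -53)*s(-28, 42) = (-531*(-53) - 9*49*(3 + 6)**2)*0 = (28143 - 9*(-7*9)**2)*0 = (28143 - 9*(-63)**2)*0 = (28143 - 9*3969)*0 = (28143 - 35721)*0 = -7578*0 = 0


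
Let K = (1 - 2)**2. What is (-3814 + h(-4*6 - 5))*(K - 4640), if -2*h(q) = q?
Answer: 35251761/2 ≈ 1.7626e+7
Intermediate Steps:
h(q) = -q/2
K = 1 (K = (-1)**2 = 1)
(-3814 + h(-4*6 - 5))*(K - 4640) = (-3814 - (-4*6 - 5)/2)*(1 - 4640) = (-3814 - (-24 - 5)/2)*(-4639) = (-3814 - 1/2*(-29))*(-4639) = (-3814 + 29/2)*(-4639) = -7599/2*(-4639) = 35251761/2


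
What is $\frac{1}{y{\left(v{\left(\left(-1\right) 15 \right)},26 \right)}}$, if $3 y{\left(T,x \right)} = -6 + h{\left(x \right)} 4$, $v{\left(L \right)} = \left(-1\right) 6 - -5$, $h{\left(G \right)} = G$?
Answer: $\frac{3}{98} \approx 0.030612$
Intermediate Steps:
$v{\left(L \right)} = -1$ ($v{\left(L \right)} = -6 + 5 = -1$)
$y{\left(T,x \right)} = -2 + \frac{4 x}{3}$ ($y{\left(T,x \right)} = \frac{-6 + x 4}{3} = \frac{-6 + 4 x}{3} = -2 + \frac{4 x}{3}$)
$\frac{1}{y{\left(v{\left(\left(-1\right) 15 \right)},26 \right)}} = \frac{1}{-2 + \frac{4}{3} \cdot 26} = \frac{1}{-2 + \frac{104}{3}} = \frac{1}{\frac{98}{3}} = \frac{3}{98}$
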